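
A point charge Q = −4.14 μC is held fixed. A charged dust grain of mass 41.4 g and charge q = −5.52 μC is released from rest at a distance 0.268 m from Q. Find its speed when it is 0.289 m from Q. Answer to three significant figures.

Only the electrostatic force acts, so mechanical energy is conserved: ½mv² = U₁ − U₂ = kQq(1/r₁ − 1/r₂).
U₁ − U₂ = (8.99×10⁹ N·m²/C²)(-4.14×10⁻⁶ C)(-5.52×10⁻⁶ C)(1/0.268 − 1/0.289) = 0.0557 J.
v = √(2·0.0557/0.0414) = 1.64 m/s.

1.64 m/s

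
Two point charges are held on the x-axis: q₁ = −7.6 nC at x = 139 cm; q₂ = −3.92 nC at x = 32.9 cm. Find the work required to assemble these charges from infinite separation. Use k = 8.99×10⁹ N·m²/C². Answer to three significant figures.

The work to assemble the configuration equals its total potential energy, U = Σ kqᵢqⱼ/rᵢⱼ over all pairs.
Pair separations: r₁₂ = 1.06 m.
U = (2.52×10⁻⁷) = 2.52×10⁻⁷ J.

2.52×10⁻⁷ J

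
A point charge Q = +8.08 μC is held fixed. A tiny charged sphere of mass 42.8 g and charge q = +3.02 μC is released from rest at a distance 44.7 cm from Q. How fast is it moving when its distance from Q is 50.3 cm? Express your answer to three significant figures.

1.60 m/s

Only the electrostatic force acts, so mechanical energy is conserved: ½mv² = U₁ − U₂ = kQq(1/r₁ − 1/r₂).
U₁ − U₂ = (8.99×10⁹ N·m²/C²)(8.08×10⁻⁶ C)(3.02×10⁻⁶ C)(1/0.447 − 1/0.503) = 0.0546 J.
v = √(2·0.0546/0.0428) = 1.60 m/s.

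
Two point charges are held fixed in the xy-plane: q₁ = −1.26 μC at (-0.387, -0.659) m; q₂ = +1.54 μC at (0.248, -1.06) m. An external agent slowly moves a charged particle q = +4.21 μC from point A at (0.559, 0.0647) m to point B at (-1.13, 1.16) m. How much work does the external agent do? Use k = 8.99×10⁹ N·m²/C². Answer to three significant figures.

For quasistatic motion the external work equals the change in potential energy: W_ext = qΔV = q(V_B − V_A).
At A: distances to the source charges are 1.19 m, 1.17 m; V_A = Σ kqᵢ/rᵢ = 2350 V.
At B: distances to the source charges are 1.96 m, 2.61 m; V_B = Σ kqᵢ/rᵢ = -466 V.
ΔV = V_B − V_A = -2820 V.
W_ext = qΔV = (4.21×10⁻⁶ C)(-2820 V) = -0.0119 J.

-0.0119 J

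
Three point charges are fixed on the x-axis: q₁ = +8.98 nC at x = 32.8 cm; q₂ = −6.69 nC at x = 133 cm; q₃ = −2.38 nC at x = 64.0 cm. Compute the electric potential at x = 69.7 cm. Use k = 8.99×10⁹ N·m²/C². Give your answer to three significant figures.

The total potential is the scalar sum of each charge's contribution, V = Σ kqᵢ/rᵢ.
Distances from the field point to each charge: r₁ = 0.369 m, r₂ = 0.633 m, r₃ = 0.0570 m.
V = k[(8.98×10⁻⁹)/(0.369) + (-6.69×10⁻⁹)/(0.633) + (-2.38×10⁻⁹)/(0.0570)] = -252 V.

-252 V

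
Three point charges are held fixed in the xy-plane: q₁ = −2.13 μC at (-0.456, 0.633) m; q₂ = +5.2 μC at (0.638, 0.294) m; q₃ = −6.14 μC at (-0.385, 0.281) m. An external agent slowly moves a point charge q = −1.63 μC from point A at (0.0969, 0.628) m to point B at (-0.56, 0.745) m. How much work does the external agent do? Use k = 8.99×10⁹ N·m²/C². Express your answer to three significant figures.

For quasistatic motion the external work equals the change in potential energy: W_ext = qΔV = q(V_B − V_A).
At A: distances to the source charges are 0.553 m, 0.636 m, 0.594 m; V_A = Σ kqᵢ/rᵢ = -5.41×10⁴ V.
At B: distances to the source charges are 0.153 m, 1.28 m, 0.496 m; V_B = Σ kqᵢ/rᵢ = -2.00×10⁵ V.
ΔV = V_B − V_A = -1.46×10⁵ V.
W_ext = qΔV = (-1.63×10⁻⁶ C)(-1.46×10⁵ V) = 0.238 J.

0.238 J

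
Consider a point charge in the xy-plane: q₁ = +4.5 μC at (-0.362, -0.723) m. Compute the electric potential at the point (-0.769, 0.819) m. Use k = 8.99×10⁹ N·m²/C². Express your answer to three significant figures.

2.54×10⁴ V

The total potential is the scalar sum of each charge's contribution, V = Σ kqᵢ/rᵢ.
Distances from the field point to each charge: r₁ = 1.59 m.
V = k[(4.50×10⁻⁶)/(1.59)] = 2.54×10⁴ V.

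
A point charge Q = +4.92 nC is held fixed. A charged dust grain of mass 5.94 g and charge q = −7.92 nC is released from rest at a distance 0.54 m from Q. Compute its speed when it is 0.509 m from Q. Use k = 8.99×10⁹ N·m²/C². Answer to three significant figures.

Only the electrostatic force acts, so mechanical energy is conserved: ½mv² = U₁ − U₂ = kQq(1/r₁ − 1/r₂).
U₁ − U₂ = (8.99×10⁹ N·m²/C²)(4.92×10⁻⁹ C)(-7.92×10⁻⁹ C)(1/0.540 − 1/0.509) = 3.95×10⁻⁸ J.
v = √(2·3.95×10⁻⁸/5.94×10⁻³) = 3.65×10⁻³ m/s.

3.65×10⁻³ m/s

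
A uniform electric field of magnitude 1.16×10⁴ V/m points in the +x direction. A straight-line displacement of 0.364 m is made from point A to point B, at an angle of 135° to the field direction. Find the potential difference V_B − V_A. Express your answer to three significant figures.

2990 V

Only the component of displacement along E changes the potential: ΔV = −E·d·cosθ.
ΔV = −(1.16×10⁴ V/m)(0.364 m)cos135° = 2990 V.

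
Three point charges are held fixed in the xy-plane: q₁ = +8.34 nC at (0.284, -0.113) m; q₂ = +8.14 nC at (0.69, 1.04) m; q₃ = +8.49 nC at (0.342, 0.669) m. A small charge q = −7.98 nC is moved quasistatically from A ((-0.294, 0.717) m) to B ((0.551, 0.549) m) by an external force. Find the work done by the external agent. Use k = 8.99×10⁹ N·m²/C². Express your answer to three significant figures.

For quasistatic motion the external work equals the change in potential energy: W_ext = qΔV = q(V_B − V_A).
At A: distances to the source charges are 1.01 m, 1.04 m, 0.638 m; V_A = Σ kqᵢ/rᵢ = 264 V.
At B: distances to the source charges are 0.714 m, 0.510 m, 0.241 m; V_B = Σ kqᵢ/rᵢ = 565 V.
ΔV = V_B − V_A = 301 V.
W_ext = qΔV = (-7.98×10⁻⁹ C)(301 V) = -2.40×10⁻⁶ J.

-2.40×10⁻⁶ J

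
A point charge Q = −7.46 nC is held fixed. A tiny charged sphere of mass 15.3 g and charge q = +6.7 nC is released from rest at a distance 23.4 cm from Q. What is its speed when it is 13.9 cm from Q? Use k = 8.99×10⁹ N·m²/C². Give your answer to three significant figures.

Only the electrostatic force acts, so mechanical energy is conserved: ½mv² = U₁ − U₂ = kQq(1/r₁ − 1/r₂).
U₁ − U₂ = (8.99×10⁹ N·m²/C²)(-7.46×10⁻⁹ C)(6.70×10⁻⁹ C)(1/0.234 − 1/0.139) = 1.31×10⁻⁶ J.
v = √(2·1.31×10⁻⁶/0.0153) = 0.0131 m/s.

0.0131 m/s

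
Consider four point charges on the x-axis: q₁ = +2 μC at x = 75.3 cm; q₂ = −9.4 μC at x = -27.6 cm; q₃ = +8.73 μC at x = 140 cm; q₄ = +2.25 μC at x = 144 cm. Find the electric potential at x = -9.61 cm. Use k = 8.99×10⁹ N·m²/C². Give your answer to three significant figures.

The total potential is the scalar sum of each charge's contribution, V = Σ kqᵢ/rᵢ.
Distances from the field point to each charge: r₁ = 0.849 m, r₂ = 0.180 m, r₃ = 1.50 m, r₄ = 1.54 m.
V = k[(2.00×10⁻⁶)/(0.849) + (-9.40×10⁻⁶)/(0.180) + (8.73×10⁻⁶)/(1.50) + (2.25×10⁻⁶)/(1.54)] = -3.83×10⁵ V.

-3.83×10⁵ V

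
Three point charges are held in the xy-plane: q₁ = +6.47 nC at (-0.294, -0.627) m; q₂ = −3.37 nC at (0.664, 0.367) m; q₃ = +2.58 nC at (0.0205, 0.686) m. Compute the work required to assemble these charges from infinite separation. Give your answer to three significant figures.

-1.40×10⁻⁷ J

The assembly work is the sum of pairwise potential energies, U = Σ_{i<j} kqᵢqⱼ/rᵢⱼ.
Pair separations: r₁₂ = 1.38 m, r₁₃ = 1.35 m, r₂₃ = 0.718 m.
U = (-1.42×10⁻⁷) + (1.11×10⁻⁷) + (-1.09×10⁻⁷) = -1.40×10⁻⁷ J.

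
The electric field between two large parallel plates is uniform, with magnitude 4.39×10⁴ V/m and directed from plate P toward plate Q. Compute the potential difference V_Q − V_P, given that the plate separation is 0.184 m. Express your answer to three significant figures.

-8080 V

In a uniform field, potential decreases in the direction of E: ΔV = −E·d for a displacement d parallel to E.
Going from P to Q is a displacement of 0.184 m along the field, so V_Q − V_P = −Ed = -8080 V.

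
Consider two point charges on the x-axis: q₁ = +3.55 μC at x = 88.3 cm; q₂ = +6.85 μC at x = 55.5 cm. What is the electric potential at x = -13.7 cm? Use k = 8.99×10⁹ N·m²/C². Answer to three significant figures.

1.20×10⁵ V

The total potential is the scalar sum of each charge's contribution, V = Σ kqᵢ/rᵢ.
Distances from the field point to each charge: r₁ = 1.02 m, r₂ = 0.692 m.
V = k[(3.55×10⁻⁶)/(1.02) + (6.85×10⁻⁶)/(0.692)] = 1.20×10⁵ V.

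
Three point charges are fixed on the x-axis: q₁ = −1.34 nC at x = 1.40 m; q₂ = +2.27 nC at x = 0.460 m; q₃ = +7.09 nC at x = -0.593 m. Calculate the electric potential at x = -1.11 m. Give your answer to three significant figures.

131 V

Electric potential is a scalar, so the contributions from each charge add algebraically: V = Σ kqᵢ/rᵢ.
Distances from the field point to each charge: r₁ = 2.51 m, r₂ = 1.57 m, r₃ = 0.517 m.
V = k[(-1.34×10⁻⁹)/(2.51) + (2.27×10⁻⁹)/(1.57) + (7.09×10⁻⁹)/(0.517)] = 131 V.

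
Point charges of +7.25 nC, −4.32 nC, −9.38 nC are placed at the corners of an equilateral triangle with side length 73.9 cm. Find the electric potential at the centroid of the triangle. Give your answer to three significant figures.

The total potential is the scalar sum of each charge's contribution, V = Σ kqᵢ/rᵢ.
The distance from each vertex to the centroid is a/√3 = 0.427 m.
V = k[(7.25×10⁻⁹)/(0.427) + (-4.32×10⁻⁹)/(0.427) + (-9.38×10⁻⁹)/(0.427)] = -136 V.

-136 V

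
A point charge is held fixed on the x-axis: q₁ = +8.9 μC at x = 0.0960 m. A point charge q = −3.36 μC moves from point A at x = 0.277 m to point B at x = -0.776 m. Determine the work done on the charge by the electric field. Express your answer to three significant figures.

The work done by the electric force is W_field = −ΔU = −q(V_B − V_A) = q(V_A − V_B).
At A: distance to the source charge is 0.181 m; V_A = kq₁/r = 4.42×10⁵ V.
At B: distance to the source charge is 0.872 m; V_B = kq₁/r = 9.18×10⁴ V.
ΔV = V_B − V_A = -3.50×10⁵ V.
W_field = −qΔV = −(-3.36×10⁻⁶ C)(-3.50×10⁵ V) = -1.18 J.

-1.18 J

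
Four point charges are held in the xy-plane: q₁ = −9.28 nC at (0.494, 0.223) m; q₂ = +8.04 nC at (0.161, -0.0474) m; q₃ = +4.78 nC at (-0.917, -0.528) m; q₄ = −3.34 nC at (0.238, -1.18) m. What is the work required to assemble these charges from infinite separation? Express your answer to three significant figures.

The work to assemble the configuration equals its total potential energy, U = Σ kqᵢqⱼ/rᵢⱼ over all pairs.
Pair separations: r₁₂ = 0.429 m, r₁₃ = 1.60 m, r₁₄ = 1.43 m, r₂₃ = 1.18 m, r₂₄ = 1.14 m, r₃₄ = 1.33 m.
Summing all 6 pair terms gives U = -1.65×10⁻⁶ J.

-1.65×10⁻⁶ J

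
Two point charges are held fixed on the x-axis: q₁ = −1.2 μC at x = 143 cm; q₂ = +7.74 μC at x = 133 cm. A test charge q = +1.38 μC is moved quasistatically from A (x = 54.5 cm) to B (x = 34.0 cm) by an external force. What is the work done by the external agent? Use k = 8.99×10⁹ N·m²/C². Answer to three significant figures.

-0.0222 J

For quasistatic motion the external work equals the change in potential energy: W_ext = qΔV = q(V_B − V_A).
At A: distances to the source charges are 0.885 m, 0.785 m; V_A = Σ kqᵢ/rᵢ = 7.65×10⁴ V.
At B: distances to the source charges are 1.09 m, 0.990 m; V_B = Σ kqᵢ/rᵢ = 6.04×10⁴ V.
ΔV = V_B − V_A = -1.61×10⁴ V.
W_ext = qΔV = (1.38×10⁻⁶ C)(-1.61×10⁴ V) = -0.0222 J.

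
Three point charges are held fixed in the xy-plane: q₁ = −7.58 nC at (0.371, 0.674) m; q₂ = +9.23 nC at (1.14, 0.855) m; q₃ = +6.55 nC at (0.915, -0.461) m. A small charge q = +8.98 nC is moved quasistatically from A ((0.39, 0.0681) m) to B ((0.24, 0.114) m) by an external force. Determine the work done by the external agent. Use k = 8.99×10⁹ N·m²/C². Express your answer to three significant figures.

-2.14×10⁻⁷ J

For quasistatic motion the external work equals the change in potential energy: W_ext = qΔV = q(V_B − V_A).
At A: distances to the source charges are 0.606 m, 1.09 m, 0.745 m; V_A = Σ kqᵢ/rᵢ = 42.9 V.
At B: distances to the source charges are 0.575 m, 1.17 m, 0.887 m; V_B = Σ kqᵢ/rᵢ = 19.1 V.
ΔV = V_B − V_A = -23.8 V.
W_ext = qΔV = (8.98×10⁻⁹ C)(-23.8 V) = -2.14×10⁻⁷ J.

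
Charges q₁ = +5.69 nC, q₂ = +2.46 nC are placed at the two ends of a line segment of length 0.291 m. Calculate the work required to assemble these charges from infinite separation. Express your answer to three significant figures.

4.32×10⁻⁷ J

The assembly work is the sum of pairwise potential energies, U = Σ_{i<j} kqᵢqⱼ/rᵢⱼ.
The separation is r = 0.291 m.
U = (4.32×10⁻⁷) = 4.32×10⁻⁷ J.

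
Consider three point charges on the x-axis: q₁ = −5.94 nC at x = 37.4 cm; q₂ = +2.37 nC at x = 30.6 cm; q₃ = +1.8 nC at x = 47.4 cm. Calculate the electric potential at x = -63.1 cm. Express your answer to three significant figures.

The total potential is the scalar sum of each charge's contribution, V = Σ kqᵢ/rᵢ.
Distances from the field point to each charge: r₁ = 1.00 m, r₂ = 0.937 m, r₃ = 1.10 m.
V = k[(-5.94×10⁻⁹)/(1.00) + (2.37×10⁻⁹)/(0.937) + (1.80×10⁻⁹)/(1.10)] = -15.8 V.

-15.8 V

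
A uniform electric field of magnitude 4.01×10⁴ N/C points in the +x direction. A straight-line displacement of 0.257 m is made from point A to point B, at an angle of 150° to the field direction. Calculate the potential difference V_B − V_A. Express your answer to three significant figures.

8920 V

Only the component of displacement along E changes the potential: ΔV = −E·d·cosθ.
ΔV = −(4.01×10⁴ V/m)(0.257 m)cos150° = 8920 V.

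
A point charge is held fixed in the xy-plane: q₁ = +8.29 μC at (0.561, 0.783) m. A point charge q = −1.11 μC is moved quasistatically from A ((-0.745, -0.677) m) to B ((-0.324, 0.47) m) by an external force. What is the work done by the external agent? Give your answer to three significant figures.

For quasistatic motion the external work equals the change in potential energy: W_ext = qΔV = q(V_B − V_A).
At A: distance to the source charge is 1.96 m; V_A = kq₁/r = 3.80×10⁴ V.
At B: distance to the source charge is 0.939 m; V_B = kq₁/r = 7.94×10⁴ V.
ΔV = V_B − V_A = 4.13×10⁴ V.
W_ext = qΔV = (-1.11×10⁻⁶ C)(4.13×10⁴ V) = -0.0459 J.

-0.0459 J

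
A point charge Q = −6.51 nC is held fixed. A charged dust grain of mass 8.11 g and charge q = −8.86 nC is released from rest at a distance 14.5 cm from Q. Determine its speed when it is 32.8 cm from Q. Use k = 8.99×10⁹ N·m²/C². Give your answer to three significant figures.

Only the electrostatic force acts, so mechanical energy is conserved: ½mv² = U₁ − U₂ = kQq(1/r₁ − 1/r₂).
U₁ − U₂ = (8.99×10⁹ N·m²/C²)(-6.51×10⁻⁹ C)(-8.86×10⁻⁹ C)(1/0.145 − 1/0.328) = 2.00×10⁻⁶ J.
v = √(2·2.00×10⁻⁶/8.11×10⁻³) = 0.0222 m/s.

0.0222 m/s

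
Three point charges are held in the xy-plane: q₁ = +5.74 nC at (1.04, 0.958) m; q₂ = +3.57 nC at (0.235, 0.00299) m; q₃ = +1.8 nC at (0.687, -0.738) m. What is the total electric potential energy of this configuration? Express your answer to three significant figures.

2.68×10⁻⁷ J

The work to assemble the configuration equals its total potential energy, U = Σ kqᵢqⱼ/rᵢⱼ over all pairs.
Pair separations: r₁₂ = 1.25 m, r₁₃ = 1.73 m, r₂₃ = 0.868 m.
U = (1.47×10⁻⁷) + (5.36×10⁻⁸) + (6.66×10⁻⁸) = 2.68×10⁻⁷ J.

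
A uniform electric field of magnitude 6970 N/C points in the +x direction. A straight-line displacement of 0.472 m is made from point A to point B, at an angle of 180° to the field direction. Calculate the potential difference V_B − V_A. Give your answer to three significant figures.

Only the component of displacement along E changes the potential: ΔV = −E·d·cosθ.
ΔV = −(6970 V/m)(0.472 m)cos180° = 3290 V.

3290 V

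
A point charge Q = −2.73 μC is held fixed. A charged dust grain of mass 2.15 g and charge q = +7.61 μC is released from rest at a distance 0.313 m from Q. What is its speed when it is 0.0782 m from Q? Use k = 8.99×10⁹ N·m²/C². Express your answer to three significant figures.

40.8 m/s

Only the electrostatic force acts, so mechanical energy is conserved: ½mv² = U₁ − U₂ = kQq(1/r₁ − 1/r₂).
U₁ − U₂ = (8.99×10⁹ N·m²/C²)(-2.73×10⁻⁶ C)(7.61×10⁻⁶ C)(1/0.313 − 1/0.0782) = 1.79 J.
v = √(2·1.79/2.15×10⁻³) = 40.8 m/s.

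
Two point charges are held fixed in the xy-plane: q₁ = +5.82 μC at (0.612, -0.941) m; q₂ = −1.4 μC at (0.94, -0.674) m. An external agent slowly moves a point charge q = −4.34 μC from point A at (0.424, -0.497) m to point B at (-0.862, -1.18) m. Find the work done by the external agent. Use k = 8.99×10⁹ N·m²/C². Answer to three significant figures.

For quasistatic motion the external work equals the change in potential energy: W_ext = qΔV = q(V_B − V_A).
At A: distances to the source charges are 0.482 m, 0.546 m; V_A = Σ kqᵢ/rᵢ = 8.54×10⁴ V.
At B: distances to the source charges are 1.49 m, 1.87 m; V_B = Σ kqᵢ/rᵢ = 2.83×10⁴ V.
ΔV = V_B − V_A = -5.71×10⁴ V.
W_ext = qΔV = (-4.34×10⁻⁶ C)(-5.71×10⁴ V) = 0.248 J.

0.248 J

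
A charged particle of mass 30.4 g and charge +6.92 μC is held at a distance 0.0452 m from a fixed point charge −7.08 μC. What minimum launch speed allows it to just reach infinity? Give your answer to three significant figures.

To just escape, total mechanical energy must reach zero at infinity: ½mv²_min + U = 0, so ½mv²_min = −U = |kQq|/r.
|U| = |kQq|/r = (8.99×10⁹ N·m²/C²)(7.08×10⁻⁶)(6.92×10⁻⁶)/(0.0452) = 9.74 J.
v_min = √(2|U|/m) = √(2·9.74/0.0304) = 25.3 m/s.

25.3 m/s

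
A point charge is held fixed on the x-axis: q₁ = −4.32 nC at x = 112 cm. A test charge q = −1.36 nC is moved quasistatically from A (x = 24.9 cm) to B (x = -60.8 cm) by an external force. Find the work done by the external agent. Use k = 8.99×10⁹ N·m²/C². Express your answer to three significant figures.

For quasistatic motion the external work equals the change in potential energy: W_ext = qΔV = q(V_B − V_A).
At A: distance to the source charge is 0.871 m; V_A = kq₁/r = -44.6 V.
At B: distance to the source charge is 1.73 m; V_B = kq₁/r = -22.5 V.
ΔV = V_B − V_A = 22.1 V.
W_ext = qΔV = (-1.36×10⁻⁹ C)(22.1 V) = -3.01×10⁻⁸ J.

-3.01×10⁻⁸ J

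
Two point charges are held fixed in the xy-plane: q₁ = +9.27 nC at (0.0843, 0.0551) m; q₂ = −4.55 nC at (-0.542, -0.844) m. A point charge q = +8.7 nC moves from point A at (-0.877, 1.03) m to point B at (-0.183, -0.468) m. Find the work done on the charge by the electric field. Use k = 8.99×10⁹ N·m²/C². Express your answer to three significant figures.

The work done by the electric force is W_field = −ΔU = −q(V_B − V_A) = q(V_A − V_B).
At A: distances to the source charges are 1.37 m, 1.90 m; V_A = Σ kqᵢ/rᵢ = 39.4 V.
At B: distances to the source charges are 0.587 m, 0.520 m; V_B = Σ kqᵢ/rᵢ = 63.2 V.
ΔV = V_B − V_A = 23.8 V.
W_field = −qΔV = −(8.70×10⁻⁹ C)(23.8 V) = -2.07×10⁻⁷ J.

-2.07×10⁻⁷ J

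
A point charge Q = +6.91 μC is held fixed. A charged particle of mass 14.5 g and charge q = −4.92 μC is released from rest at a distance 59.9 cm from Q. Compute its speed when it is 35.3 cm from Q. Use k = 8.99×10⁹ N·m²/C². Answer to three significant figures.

7.00 m/s

Only the electrostatic force acts, so mechanical energy is conserved: ½mv² = U₁ − U₂ = kQq(1/r₁ − 1/r₂).
U₁ − U₂ = (8.99×10⁹ N·m²/C²)(6.91×10⁻⁶ C)(-4.92×10⁻⁶ C)(1/0.599 − 1/0.353) = 0.356 J.
v = √(2·0.356/0.0145) = 7.00 m/s.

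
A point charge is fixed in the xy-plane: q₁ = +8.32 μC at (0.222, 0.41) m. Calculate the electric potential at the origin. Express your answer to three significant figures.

1.60×10⁵ V

The total potential is the scalar sum of each charge's contribution, V = Σ kqᵢ/rᵢ.
Distances from the field point to each charge: r₁ = 0.466 m.
V = k[(8.32×10⁻⁶)/(0.466)] = 1.60×10⁵ V.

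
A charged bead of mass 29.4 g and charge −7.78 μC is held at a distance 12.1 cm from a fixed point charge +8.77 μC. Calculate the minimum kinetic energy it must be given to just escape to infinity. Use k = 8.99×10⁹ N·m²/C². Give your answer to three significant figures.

To just escape, total mechanical energy must reach zero at infinity: ½mv²_min + U = 0, so ½mv²_min = −U = |kQq|/r.
|U| = |kQq|/r = (8.99×10⁹ N·m²/C²)(8.77×10⁻⁶)(7.78×10⁻⁶)/(0.121) = 5.07 J.

5.07 J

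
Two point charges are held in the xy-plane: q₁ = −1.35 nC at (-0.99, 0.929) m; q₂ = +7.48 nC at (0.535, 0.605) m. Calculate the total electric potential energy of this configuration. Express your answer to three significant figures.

The work to assemble the configuration equals its total potential energy, U = Σ kqᵢqⱼ/rᵢⱼ over all pairs.
Pair separations: r₁₂ = 1.56 m.
U = (-5.82×10⁻⁸) = -5.82×10⁻⁸ J.

-5.82×10⁻⁸ J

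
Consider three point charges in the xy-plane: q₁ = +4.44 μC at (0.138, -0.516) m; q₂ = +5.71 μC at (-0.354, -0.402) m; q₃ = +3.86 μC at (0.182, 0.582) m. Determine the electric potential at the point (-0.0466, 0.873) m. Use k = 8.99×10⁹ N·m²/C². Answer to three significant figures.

1.61×10⁵ V

The total potential is the scalar sum of each charge's contribution, V = Σ kqᵢ/rᵢ.
Distances from the field point to each charge: r₁ = 1.40 m, r₂ = 1.31 m, r₃ = 0.370 m.
V = k[(4.44×10⁻⁶)/(1.40) + (5.71×10⁻⁶)/(1.31) + (3.86×10⁻⁶)/(0.370)] = 1.61×10⁵ V.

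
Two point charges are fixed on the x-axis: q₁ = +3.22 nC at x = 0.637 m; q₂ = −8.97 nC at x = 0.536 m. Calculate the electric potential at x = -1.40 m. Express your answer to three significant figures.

-27.4 V

Electric potential is a scalar, so the contributions from each charge add algebraically: V = Σ kqᵢ/rᵢ.
Distances from the field point to each charge: r₁ = 2.04 m, r₂ = 1.94 m.
V = k[(3.22×10⁻⁹)/(2.04) + (-8.97×10⁻⁹)/(1.94)] = -27.4 V.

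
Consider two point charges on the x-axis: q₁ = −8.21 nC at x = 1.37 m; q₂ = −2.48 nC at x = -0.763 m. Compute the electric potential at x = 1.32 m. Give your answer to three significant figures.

-1490 V

Electric potential is a scalar, so the contributions from each charge add algebraically: V = Σ kqᵢ/rᵢ.
Distances from the field point to each charge: r₁ = 0.0500 m, r₂ = 2.08 m.
V = k[(-8.21×10⁻⁹)/(0.0500) + (-2.48×10⁻⁹)/(2.08)] = -1490 V.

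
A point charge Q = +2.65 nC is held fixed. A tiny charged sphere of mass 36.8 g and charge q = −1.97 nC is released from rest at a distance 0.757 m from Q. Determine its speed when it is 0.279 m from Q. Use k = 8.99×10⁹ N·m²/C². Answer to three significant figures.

2.40×10⁻³ m/s

Only the electrostatic force acts, so mechanical energy is conserved: ½mv² = U₁ − U₂ = kQq(1/r₁ − 1/r₂).
U₁ − U₂ = (8.99×10⁹ N·m²/C²)(2.65×10⁻⁹ C)(-1.97×10⁻⁹ C)(1/0.757 − 1/0.279) = 1.06×10⁻⁷ J.
v = √(2·1.06×10⁻⁷/0.0368) = 2.40×10⁻³ m/s.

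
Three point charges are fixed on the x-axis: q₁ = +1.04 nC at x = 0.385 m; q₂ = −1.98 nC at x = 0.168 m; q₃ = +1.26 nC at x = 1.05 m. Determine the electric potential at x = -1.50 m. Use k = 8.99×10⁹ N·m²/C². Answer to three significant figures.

-1.27 V

Electric potential is a scalar, so the contributions from each charge add algebraically: V = Σ kqᵢ/rᵢ.
Distances from the field point to each charge: r₁ = 1.89 m, r₂ = 1.67 m, r₃ = 2.55 m.
V = k[(1.04×10⁻⁹)/(1.89) + (-1.98×10⁻⁹)/(1.67) + (1.26×10⁻⁹)/(2.55)] = -1.27 V.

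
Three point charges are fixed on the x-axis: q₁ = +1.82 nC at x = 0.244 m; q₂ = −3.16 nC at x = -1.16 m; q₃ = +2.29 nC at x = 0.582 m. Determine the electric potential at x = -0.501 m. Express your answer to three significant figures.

-2.14 V

Electric potential is a scalar, so the contributions from each charge add algebraically: V = Σ kqᵢ/rᵢ.
Distances from the field point to each charge: r₁ = 0.745 m, r₂ = 0.659 m, r₃ = 1.08 m.
V = k[(1.82×10⁻⁹)/(0.745) + (-3.16×10⁻⁹)/(0.659) + (2.29×10⁻⁹)/(1.08)] = -2.14 V.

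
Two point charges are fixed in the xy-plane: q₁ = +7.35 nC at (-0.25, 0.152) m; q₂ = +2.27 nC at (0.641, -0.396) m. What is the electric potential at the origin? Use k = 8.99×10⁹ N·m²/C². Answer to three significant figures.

253 V

The total potential is the scalar sum of each charge's contribution, V = Σ kqᵢ/rᵢ.
Distances from the field point to each charge: r₁ = 0.293 m, r₂ = 0.753 m.
V = k[(7.35×10⁻⁹)/(0.293) + (2.27×10⁻⁹)/(0.753)] = 253 V.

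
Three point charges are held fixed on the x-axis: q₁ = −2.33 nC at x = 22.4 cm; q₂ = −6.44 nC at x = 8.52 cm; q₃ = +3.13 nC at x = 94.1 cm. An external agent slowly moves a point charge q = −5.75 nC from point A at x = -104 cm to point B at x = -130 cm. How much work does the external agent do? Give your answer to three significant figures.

For quasistatic motion the external work equals the change in potential energy: W_ext = qΔV = q(V_B − V_A).
At A: distances to the source charges are 1.26 m, 1.13 m, 1.98 m; V_A = Σ kqᵢ/rᵢ = -53.8 V.
At B: distances to the source charges are 1.52 m, 1.39 m, 2.24 m; V_B = Σ kqᵢ/rᵢ = -43.0 V.
ΔV = V_B − V_A = 10.8 V.
W_ext = qΔV = (-5.75×10⁻⁹ C)(10.8 V) = -6.23×10⁻⁸ J.

-6.23×10⁻⁸ J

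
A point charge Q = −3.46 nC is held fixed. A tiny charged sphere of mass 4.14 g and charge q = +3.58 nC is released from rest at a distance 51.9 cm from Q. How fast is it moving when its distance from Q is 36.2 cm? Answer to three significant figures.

6.70×10⁻³ m/s

Only the electrostatic force acts, so mechanical energy is conserved: ½mv² = U₁ − U₂ = kQq(1/r₁ − 1/r₂).
U₁ − U₂ = (8.99×10⁹ N·m²/C²)(-3.46×10⁻⁹ C)(3.58×10⁻⁹ C)(1/0.519 − 1/0.362) = 9.31×10⁻⁸ J.
v = √(2·9.31×10⁻⁸/4.14×10⁻³) = 6.70×10⁻³ m/s.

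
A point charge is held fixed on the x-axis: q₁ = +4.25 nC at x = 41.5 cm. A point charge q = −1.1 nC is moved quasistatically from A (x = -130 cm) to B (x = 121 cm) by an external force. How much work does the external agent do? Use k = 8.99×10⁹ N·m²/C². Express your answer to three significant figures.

-2.84×10⁻⁸ J

For quasistatic motion the external work equals the change in potential energy: W_ext = qΔV = q(V_B − V_A).
At A: distance to the source charge is 1.72 m; V_A = kq₁/r = 22.3 V.
At B: distance to the source charge is 0.795 m; V_B = kq₁/r = 48.1 V.
ΔV = V_B − V_A = 25.8 V.
W_ext = qΔV = (-1.10×10⁻⁹ C)(25.8 V) = -2.84×10⁻⁸ J.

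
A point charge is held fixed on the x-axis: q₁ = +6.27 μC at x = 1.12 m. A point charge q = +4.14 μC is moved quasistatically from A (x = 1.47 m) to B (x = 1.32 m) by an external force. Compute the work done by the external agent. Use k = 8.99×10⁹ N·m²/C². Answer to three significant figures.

For quasistatic motion the external work equals the change in potential energy: W_ext = qΔV = q(V_B − V_A).
At A: distance to the source charge is 0.350 m; V_A = kq₁/r = 1.61×10⁵ V.
At B: distance to the source charge is 0.200 m; V_B = kq₁/r = 2.82×10⁵ V.
ΔV = V_B − V_A = 1.21×10⁵ V.
W_ext = qΔV = (4.14×10⁻⁶ C)(1.21×10⁵ V) = 0.500 J.

0.500 J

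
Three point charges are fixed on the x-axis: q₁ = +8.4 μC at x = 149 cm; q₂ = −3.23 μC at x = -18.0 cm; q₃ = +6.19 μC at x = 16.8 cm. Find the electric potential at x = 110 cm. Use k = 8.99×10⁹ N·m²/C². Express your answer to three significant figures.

2.31×10⁵ V

Electric potential is a scalar, so the contributions from each charge add algebraically: V = Σ kqᵢ/rᵢ.
Distances from the field point to each charge: r₁ = 0.390 m, r₂ = 1.28 m, r₃ = 0.932 m.
V = k[(8.40×10⁻⁶)/(0.390) + (-3.23×10⁻⁶)/(1.28) + (6.19×10⁻⁶)/(0.932)] = 2.31×10⁵ V.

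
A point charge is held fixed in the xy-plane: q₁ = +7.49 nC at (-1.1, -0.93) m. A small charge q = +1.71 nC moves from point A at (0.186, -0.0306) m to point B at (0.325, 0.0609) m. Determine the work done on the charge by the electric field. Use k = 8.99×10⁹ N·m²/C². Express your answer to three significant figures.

7.03×10⁻⁹ J

The work done by the electric force is W_field = −ΔU = −q(V_B − V_A) = q(V_A − V_B).
At A: distance to the source charge is 1.57 m; V_A = kq₁/r = 42.9 V.
At B: distance to the source charge is 1.74 m; V_B = kq₁/r = 38.8 V.
ΔV = V_B − V_A = -4.11 V.
W_field = −qΔV = −(1.71×10⁻⁹ C)(-4.11 V) = 7.03×10⁻⁹ J.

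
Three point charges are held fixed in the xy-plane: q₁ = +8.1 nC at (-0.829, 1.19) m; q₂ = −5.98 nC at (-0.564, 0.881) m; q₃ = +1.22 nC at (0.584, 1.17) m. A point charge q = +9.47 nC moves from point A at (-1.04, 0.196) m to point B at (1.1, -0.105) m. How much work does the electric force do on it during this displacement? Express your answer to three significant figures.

The work done by the electric force is W_field = −ΔU = −q(V_B − V_A) = q(V_A − V_B).
At A: distances to the source charges are 1.02 m, 0.834 m, 1.89 m; V_A = Σ kqᵢ/rᵢ = 13.0 V.
At B: distances to the source charges are 2.32 m, 1.93 m, 1.38 m; V_B = Σ kqᵢ/rᵢ = 11.5 V.
ΔV = V_B − V_A = -1.48 V.
W_field = −qΔV = −(9.47×10⁻⁹ C)(-1.48 V) = 1.40×10⁻⁸ J.

1.40×10⁻⁸ J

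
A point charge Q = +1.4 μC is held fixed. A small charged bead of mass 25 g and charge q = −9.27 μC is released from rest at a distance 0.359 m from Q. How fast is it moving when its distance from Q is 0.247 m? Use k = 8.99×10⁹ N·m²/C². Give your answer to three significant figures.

3.43 m/s

Only the electrostatic force acts, so mechanical energy is conserved: ½mv² = U₁ − U₂ = kQq(1/r₁ − 1/r₂).
U₁ − U₂ = (8.99×10⁹ N·m²/C²)(1.40×10⁻⁶ C)(-9.27×10⁻⁶ C)(1/0.359 − 1/0.247) = 0.147 J.
v = √(2·0.147/0.0250) = 3.43 m/s.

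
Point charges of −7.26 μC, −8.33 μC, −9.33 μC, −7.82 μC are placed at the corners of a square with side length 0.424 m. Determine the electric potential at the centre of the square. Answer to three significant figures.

Electric potential is a scalar, so the contributions from each charge add algebraically: V = Σ kqᵢ/rᵢ.
The distance from each corner to the centre is a√2/2 = 0.300 m.
V = k[(-7.26×10⁻⁶)/(0.300) + (-8.33×10⁻⁶)/(0.300) + (-9.33×10⁻⁶)/(0.300) + (-7.82×10⁻⁶)/(0.300)] = -9.82×10⁵ V.

-9.82×10⁵ V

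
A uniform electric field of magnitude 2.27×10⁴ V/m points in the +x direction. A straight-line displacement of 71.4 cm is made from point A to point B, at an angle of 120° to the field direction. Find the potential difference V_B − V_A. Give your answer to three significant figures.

8100 V

Only the component of displacement along E changes the potential: ΔV = −E·d·cosθ.
ΔV = −(2.27×10⁴ V/m)(0.714 m)cos120° = 8100 V.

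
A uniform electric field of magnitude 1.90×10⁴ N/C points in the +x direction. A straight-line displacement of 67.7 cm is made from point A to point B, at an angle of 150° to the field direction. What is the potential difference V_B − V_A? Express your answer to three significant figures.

Only the component of displacement along E changes the potential: ΔV = −E·d·cosθ.
ΔV = −(1.90×10⁴ V/m)(0.677 m)cos150° = 1.11×10⁴ V.

1.11×10⁴ V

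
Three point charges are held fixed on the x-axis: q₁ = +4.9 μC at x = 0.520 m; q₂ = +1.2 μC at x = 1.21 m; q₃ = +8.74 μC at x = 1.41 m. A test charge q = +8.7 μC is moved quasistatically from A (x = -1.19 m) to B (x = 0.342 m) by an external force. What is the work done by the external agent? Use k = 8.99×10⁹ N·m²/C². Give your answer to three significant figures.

2.38 J

For quasistatic motion the external work equals the change in potential energy: W_ext = qΔV = q(V_B − V_A).
At A: distances to the source charges are 1.71 m, 2.40 m, 2.60 m; V_A = Σ kqᵢ/rᵢ = 6.05×10⁴ V.
At B: distances to the source charges are 0.178 m, 0.868 m, 1.07 m; V_B = Σ kqᵢ/rᵢ = 3.33×10⁵ V.
ΔV = V_B − V_A = 2.73×10⁵ V.
W_ext = qΔV = (8.70×10⁻⁶ C)(2.73×10⁵ V) = 2.38 J.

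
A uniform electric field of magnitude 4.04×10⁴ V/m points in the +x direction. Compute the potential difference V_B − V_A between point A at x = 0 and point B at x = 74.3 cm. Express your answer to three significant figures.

-3.00×10⁴ V

In a uniform field, potential decreases in the direction of E: V_B − V_A = −E·Δx.
V_B − V_A = −(4.04×10⁴ V/m)(0.743 m) = -3.00×10⁴ V.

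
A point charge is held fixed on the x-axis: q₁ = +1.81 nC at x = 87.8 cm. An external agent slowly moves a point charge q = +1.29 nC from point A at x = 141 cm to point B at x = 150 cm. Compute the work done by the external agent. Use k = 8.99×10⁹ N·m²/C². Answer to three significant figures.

-5.71×10⁻⁹ J

For quasistatic motion the external work equals the change in potential energy: W_ext = qΔV = q(V_B − V_A).
At A: distance to the source charge is 0.532 m; V_A = kq₁/r = 30.6 V.
At B: distance to the source charge is 0.622 m; V_B = kq₁/r = 26.2 V.
ΔV = V_B − V_A = -4.43 V.
W_ext = qΔV = (1.29×10⁻⁹ C)(-4.43 V) = -5.71×10⁻⁹ J.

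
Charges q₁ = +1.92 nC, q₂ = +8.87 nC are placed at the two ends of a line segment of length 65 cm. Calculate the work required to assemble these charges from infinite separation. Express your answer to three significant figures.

The assembly work is the sum of pairwise potential energies, U = Σ_{i<j} kqᵢqⱼ/rᵢⱼ.
The separation is r = 0.650 m.
U = (2.36×10⁻⁷) = 2.36×10⁻⁷ J.

2.36×10⁻⁷ J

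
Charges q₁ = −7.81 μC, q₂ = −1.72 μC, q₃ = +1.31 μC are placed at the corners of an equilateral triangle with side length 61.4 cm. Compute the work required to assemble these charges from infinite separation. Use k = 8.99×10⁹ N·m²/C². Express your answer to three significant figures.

The work to assemble the configuration equals its total potential energy, U = Σ kqᵢqⱼ/rᵢⱼ over all pairs.
All three pair separations equal the side length, 0.614 m.
U = (0.197) + (-0.150) + (-0.0330) = 0.0139 J.

0.0139 J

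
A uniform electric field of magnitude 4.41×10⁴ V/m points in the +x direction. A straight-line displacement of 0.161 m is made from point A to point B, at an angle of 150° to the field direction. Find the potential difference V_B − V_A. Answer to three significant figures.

Only the component of displacement along E changes the potential: ΔV = −E·d·cosθ.
ΔV = −(4.41×10⁴ V/m)(0.161 m)cos150° = 6150 V.

6150 V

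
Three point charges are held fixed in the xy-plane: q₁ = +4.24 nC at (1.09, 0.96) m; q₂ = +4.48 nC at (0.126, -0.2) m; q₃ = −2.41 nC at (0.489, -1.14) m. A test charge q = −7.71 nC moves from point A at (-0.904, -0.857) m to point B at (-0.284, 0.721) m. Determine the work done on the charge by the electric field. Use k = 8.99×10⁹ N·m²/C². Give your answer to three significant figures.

1.90×10⁻⁷ J

The work done by the electric force is W_field = −ΔU = −q(V_B − V_A) = q(V_A − V_B).
At A: distances to the source charges are 2.70 m, 1.22 m, 1.42 m; V_A = Σ kqᵢ/rᵢ = 31.9 V.
At B: distances to the source charges are 1.39 m, 1.01 m, 2.02 m; V_B = Σ kqᵢ/rᵢ = 56.5 V.
ΔV = V_B − V_A = 24.7 V.
W_field = −qΔV = −(-7.71×10⁻⁹ C)(24.7 V) = 1.90×10⁻⁷ J.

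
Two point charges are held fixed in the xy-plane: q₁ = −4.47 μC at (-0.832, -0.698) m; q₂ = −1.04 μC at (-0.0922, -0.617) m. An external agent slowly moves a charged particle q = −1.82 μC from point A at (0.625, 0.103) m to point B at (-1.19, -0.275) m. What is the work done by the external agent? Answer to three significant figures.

0.0860 J

For quasistatic motion the external work equals the change in potential energy: W_ext = qΔV = q(V_B − V_A).
At A: distances to the source charges are 1.66 m, 1.02 m; V_A = Σ kqᵢ/rᵢ = -3.34×10⁴ V.
At B: distances to the source charges are 0.554 m, 1.15 m; V_B = Σ kqᵢ/rᵢ = -8.06×10⁴ V.
ΔV = V_B − V_A = -4.73×10⁴ V.
W_ext = qΔV = (-1.82×10⁻⁶ C)(-4.73×10⁴ V) = 0.0860 J.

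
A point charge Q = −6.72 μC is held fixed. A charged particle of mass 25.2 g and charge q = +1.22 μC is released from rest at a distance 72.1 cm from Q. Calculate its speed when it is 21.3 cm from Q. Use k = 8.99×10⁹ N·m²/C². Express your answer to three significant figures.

4.40 m/s

Only the electrostatic force acts, so mechanical energy is conserved: ½mv² = U₁ − U₂ = kQq(1/r₁ − 1/r₂).
U₁ − U₂ = (8.99×10⁹ N·m²/C²)(-6.72×10⁻⁶ C)(1.22×10⁻⁶ C)(1/0.721 − 1/0.213) = 0.244 J.
v = √(2·0.244/0.0252) = 4.40 m/s.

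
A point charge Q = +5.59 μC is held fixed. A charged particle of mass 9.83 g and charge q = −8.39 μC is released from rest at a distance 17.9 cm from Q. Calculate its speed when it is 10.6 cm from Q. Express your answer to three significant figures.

18.2 m/s

Only the electrostatic force acts, so mechanical energy is conserved: ½mv² = U₁ − U₂ = kQq(1/r₁ − 1/r₂).
U₁ − U₂ = (8.99×10⁹ N·m²/C²)(5.59×10⁻⁶ C)(-8.39×10⁻⁶ C)(1/0.179 − 1/0.106) = 1.62 J.
v = √(2·1.62/9.83×10⁻³) = 18.2 m/s.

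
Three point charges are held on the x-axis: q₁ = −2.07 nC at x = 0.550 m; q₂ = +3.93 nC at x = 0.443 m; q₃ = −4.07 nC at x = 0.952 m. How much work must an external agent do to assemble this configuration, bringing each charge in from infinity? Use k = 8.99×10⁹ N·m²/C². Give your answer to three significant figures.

-7.78×10⁻⁷ J

The work to assemble the configuration equals its total potential energy, U = Σ kqᵢqⱼ/rᵢⱼ over all pairs.
Pair separations: r₁₂ = 0.107 m, r₁₃ = 0.402 m, r₂₃ = 0.509 m.
U = (-6.84×10⁻⁷) + (1.88×10⁻⁷) + (-2.83×10⁻⁷) = -7.78×10⁻⁷ J.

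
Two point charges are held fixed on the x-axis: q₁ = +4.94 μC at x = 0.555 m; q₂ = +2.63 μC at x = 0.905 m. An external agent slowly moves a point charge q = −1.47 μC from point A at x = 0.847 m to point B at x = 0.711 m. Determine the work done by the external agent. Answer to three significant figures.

0.225 J

For quasistatic motion the external work equals the change in potential energy: W_ext = qΔV = q(V_B − V_A).
At A: distances to the source charges are 0.292 m, 0.0580 m; V_A = Σ kqᵢ/rᵢ = 5.60×10⁵ V.
At B: distances to the source charges are 0.156 m, 0.194 m; V_B = Σ kqᵢ/rᵢ = 4.07×10⁵ V.
ΔV = V_B − V_A = -1.53×10⁵ V.
W_ext = qΔV = (-1.47×10⁻⁶ C)(-1.53×10⁵ V) = 0.225 J.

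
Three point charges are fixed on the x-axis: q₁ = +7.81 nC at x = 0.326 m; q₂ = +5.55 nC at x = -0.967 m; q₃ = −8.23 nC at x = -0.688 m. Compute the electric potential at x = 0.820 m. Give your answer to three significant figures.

The total potential is the scalar sum of each charge's contribution, V = Σ kqᵢ/rᵢ.
Distances from the field point to each charge: r₁ = 0.494 m, r₂ = 1.79 m, r₃ = 1.51 m.
V = k[(7.81×10⁻⁹)/(0.494) + (5.55×10⁻⁹)/(1.79) + (-8.23×10⁻⁹)/(1.51)] = 121 V.

121 V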